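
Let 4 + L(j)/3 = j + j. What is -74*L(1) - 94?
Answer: 350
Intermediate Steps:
L(j) = -12 + 6*j (L(j) = -12 + 3*(j + j) = -12 + 3*(2*j) = -12 + 6*j)
-74*L(1) - 94 = -74*(-12 + 6*1) - 94 = -74*(-12 + 6) - 94 = -74*(-6) - 94 = 444 - 94 = 350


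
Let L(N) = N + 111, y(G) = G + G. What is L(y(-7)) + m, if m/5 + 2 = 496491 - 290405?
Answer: 1030517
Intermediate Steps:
y(G) = 2*G
L(N) = 111 + N
m = 1030420 (m = -10 + 5*(496491 - 290405) = -10 + 5*206086 = -10 + 1030430 = 1030420)
L(y(-7)) + m = (111 + 2*(-7)) + 1030420 = (111 - 14) + 1030420 = 97 + 1030420 = 1030517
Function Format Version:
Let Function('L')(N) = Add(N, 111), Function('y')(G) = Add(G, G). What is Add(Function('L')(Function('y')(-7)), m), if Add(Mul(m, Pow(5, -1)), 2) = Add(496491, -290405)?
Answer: 1030517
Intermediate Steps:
Function('y')(G) = Mul(2, G)
Function('L')(N) = Add(111, N)
m = 1030420 (m = Add(-10, Mul(5, Add(496491, -290405))) = Add(-10, Mul(5, 206086)) = Add(-10, 1030430) = 1030420)
Add(Function('L')(Function('y')(-7)), m) = Add(Add(111, Mul(2, -7)), 1030420) = Add(Add(111, -14), 1030420) = Add(97, 1030420) = 1030517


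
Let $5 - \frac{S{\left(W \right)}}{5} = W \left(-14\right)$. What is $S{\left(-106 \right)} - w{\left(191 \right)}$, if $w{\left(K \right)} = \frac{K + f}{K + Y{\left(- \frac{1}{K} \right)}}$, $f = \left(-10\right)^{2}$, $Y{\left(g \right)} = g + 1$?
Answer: $- \frac{271237626}{36671} \approx -7396.5$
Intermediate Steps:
$S{\left(W \right)} = 25 + 70 W$ ($S{\left(W \right)} = 25 - 5 W \left(-14\right) = 25 - 5 \left(- 14 W\right) = 25 + 70 W$)
$Y{\left(g \right)} = 1 + g$
$f = 100$
$w{\left(K \right)} = \frac{100 + K}{1 + K - \frac{1}{K}}$ ($w{\left(K \right)} = \frac{K + 100}{K + \left(1 - \frac{1}{K}\right)} = \frac{100 + K}{1 + K - \frac{1}{K}}$)
$S{\left(-106 \right)} - w{\left(191 \right)} = \left(25 + 70 \left(-106\right)\right) - \frac{191 \left(100 + 191\right)}{-1 + 191 + 191^{2}} = \left(25 - 7420\right) - 191 \frac{1}{-1 + 191 + 36481} \cdot 291 = -7395 - 191 \cdot \frac{1}{36671} \cdot 291 = -7395 - \frac{55581}{36671} = - \frac{271237626}{36671}$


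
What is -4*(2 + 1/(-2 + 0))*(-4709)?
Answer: 28254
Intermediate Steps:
-4*(2 + 1/(-2 + 0))*(-4709) = -4*(2 + 1/(-2))*(-4709) = -4*(2 - ½)*(-4709) = -4*3/2*(-4709) = -6*(-4709) = 28254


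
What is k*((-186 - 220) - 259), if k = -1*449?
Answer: 298585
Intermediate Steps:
k = -449
k*((-186 - 220) - 259) = -449*((-186 - 220) - 259) = -449*(-406 - 259) = -449*(-665) = 298585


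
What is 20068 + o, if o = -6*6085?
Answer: -16442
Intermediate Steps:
o = -36510
20068 + o = 20068 - 36510 = -16442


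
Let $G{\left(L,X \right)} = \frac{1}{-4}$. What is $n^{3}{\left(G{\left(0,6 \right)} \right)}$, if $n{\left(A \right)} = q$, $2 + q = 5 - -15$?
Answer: $5832$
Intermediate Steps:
$q = 18$ ($q = -2 + \left(5 - -15\right) = -2 + \left(5 + 15\right) = -2 + 20 = 18$)
$G{\left(L,X \right)} = - \frac{1}{4}$
$n{\left(A \right)} = 18$
$n^{3}{\left(G{\left(0,6 \right)} \right)} = 18^{3} = 5832$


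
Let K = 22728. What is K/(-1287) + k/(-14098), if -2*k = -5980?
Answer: -54044579/3024021 ≈ -17.872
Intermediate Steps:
k = 2990 (k = -1/2*(-5980) = 2990)
K/(-1287) + k/(-14098) = 22728/(-1287) + 2990/(-14098) = 22728*(-1/1287) + 2990*(-1/14098) = -7576/429 - 1495/7049 = -54044579/3024021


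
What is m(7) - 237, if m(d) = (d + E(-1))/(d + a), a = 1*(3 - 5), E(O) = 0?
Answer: -1178/5 ≈ -235.60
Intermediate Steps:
a = -2 (a = 1*(-2) = -2)
m(d) = d/(-2 + d) (m(d) = (d + 0)/(d - 2) = d/(-2 + d))
m(7) - 237 = 7/(-2 + 7) - 237 = 7/5 - 237 = -1178/5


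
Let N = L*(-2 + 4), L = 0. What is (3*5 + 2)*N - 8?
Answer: -8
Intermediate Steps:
N = 0 (N = 0*(-2 + 4) = 0*2 = 0)
(3*5 + 2)*N - 8 = (3*5 + 2)*0 - 8 = (15 + 2)*0 - 8 = 17*0 - 8 = 0 - 8 = -8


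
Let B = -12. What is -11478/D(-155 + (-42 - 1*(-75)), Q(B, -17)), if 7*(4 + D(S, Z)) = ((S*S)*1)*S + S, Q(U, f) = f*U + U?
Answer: 40173/907999 ≈ 0.044243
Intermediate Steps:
Q(U, f) = U + U*f (Q(U, f) = U*f + U = U + U*f)
D(S, Z) = -4 + S/7 + S**3/7 (D(S, Z) = -4 + (((S*S)*1)*S + S)/7 = -4 + ((S**2*1)*S + S)/7 = -4 + (S**2*S + S)/7 = -4 + (S**3 + S)/7 = -4 + (S + S**3)/7 = -4 + (S/7 + S**3/7) = -4 + S/7 + S**3/7)
-11478/D(-155 + (-42 - 1*(-75)), Q(B, -17)) = -11478/(-4 + (-155 + (-42 - 1*(-75)))/7 + (-155 + (-42 - 1*(-75)))**3/7) = -11478/(-4 + (-155 + (-42 + 75))/7 + (-155 + (-42 + 75))**3/7) = -11478/(-4 + (-155 + 33)/7 + (-155 + 33)**3/7) = -11478/(-4 + (1/7)*(-122) + (1/7)*(-122)**3) = -11478/(-4 - 122/7 + (1/7)*(-1815848)) = -11478/(-4 - 122/7 - 1815848/7) = -11478/(-1815998/7) = -11478*(-7/1815998) = 40173/907999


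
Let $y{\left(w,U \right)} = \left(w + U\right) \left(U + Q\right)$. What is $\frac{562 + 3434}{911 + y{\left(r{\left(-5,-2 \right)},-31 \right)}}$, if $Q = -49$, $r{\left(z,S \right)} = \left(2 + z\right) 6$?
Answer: $\frac{3996}{4831} \approx 0.82716$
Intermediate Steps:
$r{\left(z,S \right)} = 12 + 6 z$
$y{\left(w,U \right)} = \left(-49 + U\right) \left(U + w\right)$ ($y{\left(w,U \right)} = \left(w + U\right) \left(U - 49\right) = \left(U + w\right) \left(-49 + U\right) = \left(-49 + U\right) \left(U + w\right)$)
$\frac{562 + 3434}{911 + y{\left(r{\left(-5,-2 \right)},-31 \right)}} = \frac{562 + 3434}{911 - \left(-1519 - 961 + 80 \left(12 + 6 \left(-5\right)\right)\right)} = \frac{3996}{911 + \left(961 + 1519 - 49 \left(12 - 30\right) - 31 \left(12 - 30\right)\right)} = \frac{3996}{911 + \left(961 + 1519 - -882 - -558\right)} = \frac{3996}{911 + \left(961 + 1519 + 882 + 558\right)} = \frac{3996}{911 + 3920} = \frac{3996}{4831}$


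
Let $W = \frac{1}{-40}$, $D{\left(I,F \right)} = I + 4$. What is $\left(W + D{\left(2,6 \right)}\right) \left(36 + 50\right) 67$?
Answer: $\frac{688559}{20} \approx 34428.0$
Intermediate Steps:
$D{\left(I,F \right)} = 4 + I$
$W = - \frac{1}{40} \approx -0.025$
$\left(W + D{\left(2,6 \right)}\right) \left(36 + 50\right) 67 = \left(- \frac{1}{40} + \left(4 + 2\right)\right) \left(36 + 50\right) 67 = \left(- \frac{1}{40} + 6\right) 86 \cdot 67 = \frac{239}{40} \cdot 86 \cdot 67 = \frac{10277}{20} \cdot 67 = \frac{688559}{20}$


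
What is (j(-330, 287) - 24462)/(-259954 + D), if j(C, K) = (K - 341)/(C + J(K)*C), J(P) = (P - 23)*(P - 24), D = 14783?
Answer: 93415852521/936262692365 ≈ 0.099775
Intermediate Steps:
J(P) = (-24 + P)*(-23 + P) (J(P) = (-23 + P)*(-24 + P) = (-24 + P)*(-23 + P))
j(C, K) = (-341 + K)/(C + C*(552 + K² - 47*K)) (j(C, K) = (K - 341)/(C + (552 + K² - 47*K)*C) = (-341 + K)/(C + C*(552 + K² - 47*K)))
(j(-330, 287) - 24462)/(-259954 + D) = ((-341 + 287)/((-330)*(553 + 287² - 47*287)) - 24462)/(-259954 + 14783) = (-1/330*(-54)/(553 + 82369 - 13489) - 24462)/(-245171) = (-1/330*(-54)/69433 - 24462)*(-1/245171) = (-1/330*1/69433*(-54) - 24462)*(-1/245171) = (9/3818815 - 24462)*(-1/245171) = -93415852521/3818815*(-1/245171) = 93415852521/936262692365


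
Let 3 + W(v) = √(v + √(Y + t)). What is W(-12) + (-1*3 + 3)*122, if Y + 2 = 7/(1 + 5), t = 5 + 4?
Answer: -3 + I*√(432 - 42*√6)/6 ≈ -3.0 + 3.0236*I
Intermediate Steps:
t = 9
Y = -⅚ (Y = -2 + 7/(1 + 5) = -2 + 7/6 = -⅚ ≈ -0.83333)
W(v) = -3 + √(v + 7*√6/6) (W(v) = -3 + √(v + √(-⅚ + 9)) = -3 + √(v + √(49/6)) = -3 + √(v + 7*√6/6))
W(-12) + (-1*3 + 3)*122 = (-3 + √(36*(-12) + 42*√6)/6) + (-1*3 + 3)*122 = (-3 + √(-432 + 42*√6)/6) + (-3 + 3)*122 = (-3 + √(-432 + 42*√6)/6) + 0*122 = (-3 + √(-432 + 42*√6)/6) + 0 = -3 + √(-432 + 42*√6)/6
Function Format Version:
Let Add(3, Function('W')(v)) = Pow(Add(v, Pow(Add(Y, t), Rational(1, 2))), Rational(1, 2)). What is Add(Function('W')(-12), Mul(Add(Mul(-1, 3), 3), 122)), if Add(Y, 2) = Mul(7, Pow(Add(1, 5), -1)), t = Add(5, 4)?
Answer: Add(-3, Mul(Rational(1, 6), I, Pow(Add(432, Mul(-42, Pow(6, Rational(1, 2)))), Rational(1, 2)))) ≈ Add(-3.0000, Mul(3.0236, I))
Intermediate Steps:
t = 9
Y = Rational(-5, 6) (Y = Add(-2, Mul(7, Pow(Add(1, 5), -1))) = Add(-2, Mul(7, Pow(6, -1))) = Add(-2, Mul(7, Rational(1, 6))) = Add(-2, Rational(7, 6)) = Rational(-5, 6) ≈ -0.83333)
Function('W')(v) = Add(-3, Pow(Add(v, Mul(Rational(7, 6), Pow(6, Rational(1, 2)))), Rational(1, 2))) (Function('W')(v) = Add(-3, Pow(Add(v, Pow(Add(Rational(-5, 6), 9), Rational(1, 2))), Rational(1, 2))) = Add(-3, Pow(Add(v, Pow(Rational(49, 6), Rational(1, 2))), Rational(1, 2))) = Add(-3, Pow(Add(v, Mul(Rational(7, 6), Pow(6, Rational(1, 2)))), Rational(1, 2))))
Add(Function('W')(-12), Mul(Add(Mul(-1, 3), 3), 122)) = Add(Add(-3, Mul(Rational(1, 6), Pow(Add(Mul(36, -12), Mul(42, Pow(6, Rational(1, 2)))), Rational(1, 2)))), Mul(Add(Mul(-1, 3), 3), 122)) = Add(Add(-3, Mul(Rational(1, 6), Pow(Add(-432, Mul(42, Pow(6, Rational(1, 2)))), Rational(1, 2)))), Mul(Add(-3, 3), 122)) = Add(Add(-3, Mul(Rational(1, 6), Pow(Add(-432, Mul(42, Pow(6, Rational(1, 2)))), Rational(1, 2)))), Mul(0, 122)) = Add(Add(-3, Mul(Rational(1, 6), Pow(Add(-432, Mul(42, Pow(6, Rational(1, 2)))), Rational(1, 2)))), 0) = Add(-3, Mul(Rational(1, 6), Pow(Add(-432, Mul(42, Pow(6, Rational(1, 2)))), Rational(1, 2))))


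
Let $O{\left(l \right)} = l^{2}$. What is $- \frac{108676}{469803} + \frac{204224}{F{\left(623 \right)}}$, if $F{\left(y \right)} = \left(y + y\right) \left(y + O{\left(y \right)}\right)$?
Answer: $- \frac{182448188690}{790158063877} \approx -0.2309$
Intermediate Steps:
$F{\left(y \right)} = 2 y \left(y + y^{2}\right)$ ($F{\left(y \right)} = \left(y + y\right) \left(y + y^{2}\right) = 2 y \left(y + y^{2}\right)$)
$- \frac{108676}{469803} + \frac{204224}{F{\left(623 \right)}} = - \frac{108676}{469803} + \frac{204224}{2 \cdot 623^{2} \left(1 + 623\right)} = \left(-108676\right) \frac{1}{469803} + \frac{204224}{2 \cdot 388129 \cdot 624} = - \frac{108676}{469803} + \frac{204224}{484384992} = - \frac{108676}{469803} + 204224 \cdot \frac{1}{484384992} = - \frac{108676}{469803} + \frac{6382}{15137031} = - \frac{182448188690}{790158063877}$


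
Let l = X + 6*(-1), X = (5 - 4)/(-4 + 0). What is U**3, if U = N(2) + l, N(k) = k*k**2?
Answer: 343/64 ≈ 5.3594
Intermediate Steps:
X = -1/4 (X = 1/(-4) = 1*(-1/4) = -1/4 ≈ -0.25000)
N(k) = k**3
l = -25/4 (l = -1/4 + 6*(-1) = -1/4 - 6 = -25/4 ≈ -6.2500)
U = 7/4 (U = 2**3 - 25/4 = 8 - 25/4 = 7/4 ≈ 1.7500)
U**3 = (7/4)**3 = 343/64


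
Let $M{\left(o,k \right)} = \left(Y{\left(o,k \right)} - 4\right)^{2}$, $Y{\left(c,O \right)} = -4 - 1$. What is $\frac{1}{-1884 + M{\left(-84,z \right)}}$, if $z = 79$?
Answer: $- \frac{1}{1803} \approx -0.00055463$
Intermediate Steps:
$Y{\left(c,O \right)} = -5$
$M{\left(o,k \right)} = 81$ ($M{\left(o,k \right)} = \left(-5 - 4\right)^{2} = \left(-9\right)^{2} = 81$)
$\frac{1}{-1884 + M{\left(-84,z \right)}} = \frac{1}{-1884 + 81} = \frac{1}{-1803} = - \frac{1}{1803}$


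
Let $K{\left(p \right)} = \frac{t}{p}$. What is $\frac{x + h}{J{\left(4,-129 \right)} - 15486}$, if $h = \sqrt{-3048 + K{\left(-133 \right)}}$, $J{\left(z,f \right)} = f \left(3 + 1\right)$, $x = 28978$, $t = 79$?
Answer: $- \frac{14489}{8001} - \frac{i \sqrt{53926579}}{2128266} \approx -1.8109 - 0.0034504 i$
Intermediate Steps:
$K{\left(p \right)} = \frac{79}{p}$
$J{\left(z,f \right)} = 4 f$ ($J{\left(z,f \right)} = f 4 = 4 f$)
$h = \frac{i \sqrt{53926579}}{133}$ ($h = \sqrt{-3048 + \frac{79}{-133}} = \sqrt{-3048 + 79 \left(- \frac{1}{133}\right)} = \sqrt{-3048 - \frac{79}{133}} = \sqrt{- \frac{405463}{133}} = \frac{i \sqrt{53926579}}{133} \approx 55.214 i$)
$\frac{x + h}{J{\left(4,-129 \right)} - 15486} = \frac{28978 + \frac{i \sqrt{53926579}}{133}}{4 \left(-129\right) - 15486} = \frac{28978 + \frac{i \sqrt{53926579}}{133}}{-516 - 15486} = \frac{28978 + \frac{i \sqrt{53926579}}{133}}{-16002} = \left(28978 + \frac{i \sqrt{53926579}}{133}\right) \left(- \frac{1}{16002}\right) = - \frac{14489}{8001} - \frac{i \sqrt{53926579}}{2128266}$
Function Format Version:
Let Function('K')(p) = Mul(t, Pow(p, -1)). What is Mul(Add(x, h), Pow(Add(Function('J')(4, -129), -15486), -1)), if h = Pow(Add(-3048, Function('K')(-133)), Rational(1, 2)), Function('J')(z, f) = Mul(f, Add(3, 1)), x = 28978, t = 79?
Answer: Add(Rational(-14489, 8001), Mul(Rational(-1, 2128266), I, Pow(53926579, Rational(1, 2)))) ≈ Add(-1.8109, Mul(-0.0034504, I))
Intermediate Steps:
Function('K')(p) = Mul(79, Pow(p, -1))
Function('J')(z, f) = Mul(4, f) (Function('J')(z, f) = Mul(f, 4) = Mul(4, f))
h = Mul(Rational(1, 133), I, Pow(53926579, Rational(1, 2))) (h = Pow(Add(-3048, Mul(79, Pow(-133, -1))), Rational(1, 2)) = Pow(Add(-3048, Mul(79, Rational(-1, 133))), Rational(1, 2)) = Pow(Add(-3048, Rational(-79, 133)), Rational(1, 2)) = Pow(Rational(-405463, 133), Rational(1, 2)) = Mul(Rational(1, 133), I, Pow(53926579, Rational(1, 2))) ≈ Mul(55.214, I))
Mul(Add(x, h), Pow(Add(Function('J')(4, -129), -15486), -1)) = Mul(Add(28978, Mul(Rational(1, 133), I, Pow(53926579, Rational(1, 2)))), Pow(Add(Mul(4, -129), -15486), -1)) = Mul(Add(28978, Mul(Rational(1, 133), I, Pow(53926579, Rational(1, 2)))), Pow(Add(-516, -15486), -1)) = Mul(Add(28978, Mul(Rational(1, 133), I, Pow(53926579, Rational(1, 2)))), Pow(-16002, -1)) = Mul(Add(28978, Mul(Rational(1, 133), I, Pow(53926579, Rational(1, 2)))), Rational(-1, 16002)) = Add(Rational(-14489, 8001), Mul(Rational(-1, 2128266), I, Pow(53926579, Rational(1, 2))))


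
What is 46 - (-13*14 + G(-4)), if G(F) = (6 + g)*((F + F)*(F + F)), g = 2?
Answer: -284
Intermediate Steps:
G(F) = 32*F² (G(F) = (6 + 2)*((F + F)*(F + F)) = 8*((2*F)*(2*F)) = 8*(4*F²) = 32*F²)
46 - (-13*14 + G(-4)) = 46 - (-13*14 + 32*(-4)²) = 46 - (-182 + 32*16) = 46 - (-182 + 512) = 46 - 1*330 = 46 - 330 = -284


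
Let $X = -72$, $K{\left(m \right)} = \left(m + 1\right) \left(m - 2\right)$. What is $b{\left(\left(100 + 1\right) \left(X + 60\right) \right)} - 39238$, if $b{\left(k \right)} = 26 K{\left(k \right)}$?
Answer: $38184766$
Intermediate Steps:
$K{\left(m \right)} = \left(1 + m\right) \left(-2 + m\right)$
$b{\left(k \right)} = -52 - 26 k + 26 k^{2}$ ($b{\left(k \right)} = 26 \left(-2 + k^{2} - k\right) = -52 - 26 k + 26 k^{2}$)
$b{\left(\left(100 + 1\right) \left(X + 60\right) \right)} - 39238 = \left(-52 - 26 \left(100 + 1\right) \left(-72 + 60\right) + 26 \left(\left(100 + 1\right) \left(-72 + 60\right)\right)^{2}\right) - 39238 = \left(-52 - 26 \cdot 101 \left(-12\right) + 26 \left(101 \left(-12\right)\right)^{2}\right) - 39238 = \left(-52 - -31512 + 26 \left(-1212\right)^{2}\right) - 39238 = \left(-52 + 31512 + 26 \cdot 1468944\right) - 39238 = \left(-52 + 31512 + 38192544\right) - 39238 = 38224004 - 39238 = 38184766$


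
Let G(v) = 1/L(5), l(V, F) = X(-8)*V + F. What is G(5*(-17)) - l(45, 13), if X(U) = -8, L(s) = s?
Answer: 1736/5 ≈ 347.20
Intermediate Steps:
l(V, F) = F - 8*V (l(V, F) = -8*V + F = F - 8*V)
G(v) = ⅕ (G(v) = 1/5 = ⅕)
G(5*(-17)) - l(45, 13) = ⅕ - (13 - 8*45) = ⅕ - (13 - 360) = ⅕ - 1*(-347) = ⅕ + 347 = 1736/5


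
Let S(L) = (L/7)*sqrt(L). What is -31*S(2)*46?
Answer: -2852*sqrt(2)/7 ≈ -576.19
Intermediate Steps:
S(L) = L**(3/2)/7 (S(L) = (L*(1/7))*sqrt(L) = (L/7)*sqrt(L) = L**(3/2)/7)
-31*S(2)*46 = -31*2**(3/2)/7*46 = -31*2*sqrt(2)/7*46 = -62*sqrt(2)/7*46 = -2852*sqrt(2)/7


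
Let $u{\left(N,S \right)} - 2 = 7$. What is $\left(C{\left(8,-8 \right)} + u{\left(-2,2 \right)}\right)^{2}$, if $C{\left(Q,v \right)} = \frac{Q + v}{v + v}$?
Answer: $81$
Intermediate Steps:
$C{\left(Q,v \right)} = \frac{Q + v}{2 v}$
$u{\left(N,S \right)} = 9$ ($u{\left(N,S \right)} = 2 + 7 = 9$)
$\left(C{\left(8,-8 \right)} + u{\left(-2,2 \right)}\right)^{2} = \left(\frac{8 - 8}{2 \left(-8\right)} + 9\right)^{2} = \left(\frac{1}{2} \left(- \frac{1}{8}\right) 0 + 9\right)^{2} = \left(0 + 9\right)^{2} = 9^{2} = 81$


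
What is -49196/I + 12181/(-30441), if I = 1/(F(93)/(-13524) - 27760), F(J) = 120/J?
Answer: 9880443662962169/7234811 ≈ 1.3657e+9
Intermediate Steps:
I = -104811/2909553370 (I = 1/((120/93)/(-13524) - 27760) = 1/((120*(1/93))*(-1/13524) - 27760) = 1/((40/31)*(-1/13524) - 27760) = 1/(-10/104811 - 27760) = 1/(-2909553370/104811) = -104811/2909553370 ≈ -3.6023e-5)
-49196/I + 12181/(-30441) = -49196/(-104811/2909553370) + 12181/(-30441) = -49196*(-2909553370/104811) + 12181*(-1/30441) = 2921191583480/2139 - 12181/30441 = 9880443662962169/7234811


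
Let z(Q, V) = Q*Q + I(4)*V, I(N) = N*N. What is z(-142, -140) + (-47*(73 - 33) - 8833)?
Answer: 7211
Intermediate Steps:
I(N) = N²
z(Q, V) = Q² + 16*V (z(Q, V) = Q*Q + 4²*V = Q² + 16*V)
z(-142, -140) + (-47*(73 - 33) - 8833) = ((-142)² + 16*(-140)) + (-47*(73 - 33) - 8833) = (20164 - 2240) + (-47*40 - 8833) = 17924 + (-1880 - 8833) = 17924 - 10713 = 7211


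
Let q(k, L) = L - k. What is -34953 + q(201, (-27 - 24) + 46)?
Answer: -35159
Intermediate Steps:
-34953 + q(201, (-27 - 24) + 46) = -34953 + (((-27 - 24) + 46) - 1*201) = -34953 + ((-51 + 46) - 201) = -34953 + (-5 - 201) = -34953 - 206 = -35159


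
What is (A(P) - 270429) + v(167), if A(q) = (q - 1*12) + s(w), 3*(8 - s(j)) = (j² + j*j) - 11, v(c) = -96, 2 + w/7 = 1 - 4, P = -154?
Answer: -271496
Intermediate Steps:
w = -35 (w = -14 + 7*(1 - 4) = -14 + 7*(-3) = -14 - 21 = -35)
s(j) = 35/3 - 2*j²/3 (s(j) = 8 - ((j² + j*j) - 11)/3 = 8 - ((j² + j²) - 11)/3 = 8 - (2*j² - 11)/3 = 8 - (-11 + 2*j²)/3 = 8 + (11/3 - 2*j²/3) = 35/3 - 2*j²/3)
A(q) = -817 + q (A(q) = (q - 1*12) + (35/3 - ⅔*(-35)²) = (q - 12) + (35/3 - ⅔*1225) = (-12 + q) + (35/3 - 2450/3) = (-12 + q) - 805 = -817 + q)
(A(P) - 270429) + v(167) = ((-817 - 154) - 270429) - 96 = (-971 - 270429) - 96 = -271400 - 96 = -271496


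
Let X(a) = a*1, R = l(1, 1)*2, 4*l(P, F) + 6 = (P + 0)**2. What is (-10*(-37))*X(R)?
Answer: -925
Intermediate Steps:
l(P, F) = -3/2 + P**2/4 (l(P, F) = -3/2 + (P + 0)**2/4 = -3/2 + P**2/4)
R = -5/2 (R = (-3/2 + (1/4)*1**2)*2 = (-3/2 + (1/4)*1)*2 = (-3/2 + 1/4)*2 = -5/4*2 = -5/2 ≈ -2.5000)
X(a) = a
(-10*(-37))*X(R) = -10*(-37)*(-5/2) = 370*(-5/2) = -925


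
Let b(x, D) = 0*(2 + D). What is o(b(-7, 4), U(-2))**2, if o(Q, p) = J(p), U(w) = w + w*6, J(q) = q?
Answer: 196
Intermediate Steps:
U(w) = 7*w (U(w) = w + 6*w = 7*w)
b(x, D) = 0
o(Q, p) = p
o(b(-7, 4), U(-2))**2 = (7*(-2))**2 = (-14)**2 = 196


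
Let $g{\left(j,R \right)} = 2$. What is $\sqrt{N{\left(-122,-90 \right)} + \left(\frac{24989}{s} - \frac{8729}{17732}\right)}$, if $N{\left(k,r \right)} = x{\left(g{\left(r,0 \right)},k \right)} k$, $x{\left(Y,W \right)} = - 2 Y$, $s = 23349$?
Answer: $\frac{\sqrt{20937551869318099587}}{207012234} \approx 22.104$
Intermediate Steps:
$N{\left(k,r \right)} = - 4 k$ ($N{\left(k,r \right)} = \left(-2\right) 2 k = - 4 k$)
$\sqrt{N{\left(-122,-90 \right)} + \left(\frac{24989}{s} - \frac{8729}{17732}\right)} = \sqrt{\left(-4\right) \left(-122\right) + \left(\frac{24989}{23349} - \frac{8729}{17732}\right)} = \sqrt{488 + \left(24989 \cdot \frac{1}{23349} - \frac{8729}{17732}\right)} = \sqrt{488 + \left(\frac{24989}{23349} - \frac{8729}{17732}\right)} = \sqrt{488 + \frac{239291527}{414024468}} = \sqrt{\frac{202283231911}{414024468}} = \frac{\sqrt{20937551869318099587}}{207012234}$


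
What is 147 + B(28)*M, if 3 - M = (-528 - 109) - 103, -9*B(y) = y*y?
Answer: -581189/9 ≈ -64577.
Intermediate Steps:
B(y) = -y²/9 (B(y) = -y*y/9 = -y²/9)
M = 743 (M = 3 - ((-528 - 109) - 103) = 3 - (-637 - 103) = 3 - 1*(-740) = 3 + 740 = 743)
147 + B(28)*M = 147 - ⅑*28²*743 = 147 - ⅑*784*743 = 147 - 784/9*743 = 147 - 582512/9 = -581189/9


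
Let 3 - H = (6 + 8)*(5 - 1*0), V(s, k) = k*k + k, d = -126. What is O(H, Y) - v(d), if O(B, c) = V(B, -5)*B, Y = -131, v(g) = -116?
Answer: -1224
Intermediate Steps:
V(s, k) = k + k² (V(s, k) = k² + k = k + k²)
H = -67 (H = 3 - (6 + 8)*(5 - 1*0) = 3 - 14*(5 + 0) = 3 - 14*5 = 3 - 1*70 = 3 - 70 = -67)
O(B, c) = 20*B (O(B, c) = (-5*(1 - 5))*B = (-5*(-4))*B = 20*B)
O(H, Y) - v(d) = 20*(-67) - 1*(-116) = -1340 + 116 = -1224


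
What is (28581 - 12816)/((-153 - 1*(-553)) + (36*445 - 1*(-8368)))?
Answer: 15765/24788 ≈ 0.63599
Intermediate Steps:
(28581 - 12816)/((-153 - 1*(-553)) + (36*445 - 1*(-8368))) = 15765/((-153 + 553) + (16020 + 8368)) = 15765/(400 + 24388) = 15765/24788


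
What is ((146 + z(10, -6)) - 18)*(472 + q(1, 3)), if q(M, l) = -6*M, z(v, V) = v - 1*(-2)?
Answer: 65240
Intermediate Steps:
z(v, V) = 2 + v (z(v, V) = v + 2 = 2 + v)
((146 + z(10, -6)) - 18)*(472 + q(1, 3)) = ((146 + (2 + 10)) - 18)*(472 - 6*1) = ((146 + 12) - 18)*(472 - 6) = (158 - 18)*466 = 140*466 = 65240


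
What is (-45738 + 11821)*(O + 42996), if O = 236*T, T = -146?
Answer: -289651180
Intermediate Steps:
O = -34456 (O = 236*(-146) = -34456)
(-45738 + 11821)*(O + 42996) = (-45738 + 11821)*(-34456 + 42996) = -33917*8540 = -289651180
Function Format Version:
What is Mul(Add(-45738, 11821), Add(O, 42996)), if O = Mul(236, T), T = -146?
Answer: -289651180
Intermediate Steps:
O = -34456 (O = Mul(236, -146) = -34456)
Mul(Add(-45738, 11821), Add(O, 42996)) = Mul(Add(-45738, 11821), Add(-34456, 42996)) = Mul(-33917, 8540) = -289651180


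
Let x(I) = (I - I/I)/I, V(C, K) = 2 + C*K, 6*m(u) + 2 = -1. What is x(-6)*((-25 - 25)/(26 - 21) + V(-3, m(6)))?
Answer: -91/12 ≈ -7.5833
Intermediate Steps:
m(u) = -1/2 (m(u) = -1/3 + (1/6)*(-1) = -1/3 - 1/6 = -1/2)
x(I) = (-1 + I)/I (x(I) = (I - 1*1)/I = (I - 1)/I = (-1 + I)/I)
x(-6)*((-25 - 25)/(26 - 21) + V(-3, m(6))) = ((-1 - 6)/(-6))*((-25 - 25)/(26 - 21) + (2 - 3*(-1/2))) = (-1/6*(-7))*(-50/5 + (2 + 3/2)) = 7*(-50*1/5 + 7/2)/6 = 7*(-10 + 7/2)/6 = (7/6)*(-13/2) = -91/12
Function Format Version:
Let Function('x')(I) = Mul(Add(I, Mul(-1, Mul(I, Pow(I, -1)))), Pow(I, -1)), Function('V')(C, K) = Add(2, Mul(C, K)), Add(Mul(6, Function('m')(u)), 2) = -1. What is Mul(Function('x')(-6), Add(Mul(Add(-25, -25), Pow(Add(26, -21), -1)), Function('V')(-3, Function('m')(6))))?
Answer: Rational(-91, 12) ≈ -7.5833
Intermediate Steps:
Function('m')(u) = Rational(-1, 2) (Function('m')(u) = Add(Rational(-1, 3), Mul(Rational(1, 6), -1)) = Add(Rational(-1, 3), Rational(-1, 6)) = Rational(-1, 2))
Function('x')(I) = Mul(Pow(I, -1), Add(-1, I)) (Function('x')(I) = Mul(Add(I, Mul(-1, 1)), Pow(I, -1)) = Mul(Add(I, -1), Pow(I, -1)) = Mul(Add(-1, I), Pow(I, -1)) = Mul(Pow(I, -1), Add(-1, I)))
Mul(Function('x')(-6), Add(Mul(Add(-25, -25), Pow(Add(26, -21), -1)), Function('V')(-3, Function('m')(6)))) = Mul(Mul(Pow(-6, -1), Add(-1, -6)), Add(Mul(Add(-25, -25), Pow(Add(26, -21), -1)), Add(2, Mul(-3, Rational(-1, 2))))) = Mul(Mul(Rational(-1, 6), -7), Add(Mul(-50, Pow(5, -1)), Add(2, Rational(3, 2)))) = Mul(Rational(7, 6), Add(Mul(-50, Rational(1, 5)), Rational(7, 2))) = Mul(Rational(7, 6), Add(-10, Rational(7, 2))) = Mul(Rational(7, 6), Rational(-13, 2)) = Rational(-91, 12)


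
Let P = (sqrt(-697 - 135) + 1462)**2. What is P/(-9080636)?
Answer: -534153/2270159 - 5848*I*sqrt(13)/2270159 ≈ -0.23529 - 0.009288*I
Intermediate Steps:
P = (1462 + 8*I*sqrt(13))**2 (P = (sqrt(-832) + 1462)**2 = (8*I*sqrt(13) + 1462)**2 = (1462 + 8*I*sqrt(13))**2 ≈ 2.1366e+6 + 84341.0*I)
P/(-9080636) = (2136612 + 23392*I*sqrt(13))/(-9080636) = (2136612 + 23392*I*sqrt(13))*(-1/9080636) = -534153/2270159 - 5848*I*sqrt(13)/2270159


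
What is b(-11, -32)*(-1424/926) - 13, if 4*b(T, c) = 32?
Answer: -11715/463 ≈ -25.302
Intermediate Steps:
b(T, c) = 8 (b(T, c) = (1/4)*32 = 8)
b(-11, -32)*(-1424/926) - 13 = 8*(-1424/926) - 13 = 8*(-1424*1/926) - 13 = 8*(-712/463) - 13 = -5696/463 - 13 = -11715/463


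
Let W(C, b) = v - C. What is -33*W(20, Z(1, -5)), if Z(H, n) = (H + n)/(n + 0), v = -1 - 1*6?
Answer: 891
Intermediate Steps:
v = -7 (v = -1 - 6 = -7)
Z(H, n) = (H + n)/n
W(C, b) = -7 - C
-33*W(20, Z(1, -5)) = -33*(-7 - 1*20) = -33*(-7 - 20) = -33*(-27) = 891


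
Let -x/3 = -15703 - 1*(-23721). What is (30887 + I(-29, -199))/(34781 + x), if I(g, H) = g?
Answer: 30858/10727 ≈ 2.8767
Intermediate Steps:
x = -24054 (x = -3*(-15703 - 1*(-23721)) = -3*(-15703 + 23721) = -3*8018 = -24054)
(30887 + I(-29, -199))/(34781 + x) = (30887 - 29)/(34781 - 24054) = 30858/10727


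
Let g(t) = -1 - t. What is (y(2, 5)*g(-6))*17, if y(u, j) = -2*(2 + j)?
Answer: -1190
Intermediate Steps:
y(u, j) = -4 - 2*j
(y(2, 5)*g(-6))*17 = ((-4 - 2*5)*(-1 - 1*(-6)))*17 = ((-4 - 10)*(-1 + 6))*17 = -14*5*17 = -70*17 = -1190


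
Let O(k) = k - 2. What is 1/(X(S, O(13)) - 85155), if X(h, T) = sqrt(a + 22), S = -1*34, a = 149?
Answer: -28385/2417124618 - sqrt(19)/2417124618 ≈ -1.1745e-5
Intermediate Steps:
S = -34
O(k) = -2 + k
X(h, T) = 3*sqrt(19) (X(h, T) = sqrt(149 + 22) = sqrt(171) = 3*sqrt(19))
1/(X(S, O(13)) - 85155) = 1/(3*sqrt(19) - 85155) = 1/(-85155 + 3*sqrt(19))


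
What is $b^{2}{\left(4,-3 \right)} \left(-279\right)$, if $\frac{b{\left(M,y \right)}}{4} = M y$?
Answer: $-642816$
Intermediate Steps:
$b{\left(M,y \right)} = 4 M y$
$b^{2}{\left(4,-3 \right)} \left(-279\right) = \left(4 \cdot 4 \left(-3\right)\right)^{2} \left(-279\right) = \left(-48\right)^{2} \left(-279\right) = 2304 \left(-279\right) = -642816$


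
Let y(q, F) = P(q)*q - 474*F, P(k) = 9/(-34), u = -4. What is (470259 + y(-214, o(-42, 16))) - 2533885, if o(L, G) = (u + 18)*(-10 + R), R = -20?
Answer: -31696319/17 ≈ -1.8645e+6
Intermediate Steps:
P(k) = -9/34 (P(k) = 9*(-1/34) = -9/34)
o(L, G) = -420 (o(L, G) = (-4 + 18)*(-10 - 20) = 14*(-30) = -420)
y(q, F) = -474*F - 9*q/34 (y(q, F) = -9*q/34 - 474*F = -474*F - 9*q/34)
(470259 + y(-214, o(-42, 16))) - 2533885 = (470259 + (-474*(-420) - 9/34*(-214))) - 2533885 = (470259 + (199080 + 963/17)) - 2533885 = (470259 + 3385323/17) - 2533885 = 11379726/17 - 2533885 = -31696319/17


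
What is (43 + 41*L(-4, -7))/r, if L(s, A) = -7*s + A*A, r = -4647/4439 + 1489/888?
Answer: 2522772480/496627 ≈ 5079.8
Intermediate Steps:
r = 2483135/3941832 (r = -4647*1/4439 + 1489*(1/888) = -4647/4439 + 1489/888 = 2483135/3941832 ≈ 0.62994)
L(s, A) = A**2 - 7*s (L(s, A) = -7*s + A**2 = A**2 - 7*s)
(43 + 41*L(-4, -7))/r = (43 + 41*((-7)**2 - 7*(-4)))/(2483135/3941832) = (43 + 41*(49 + 28))*(3941832/2483135) = (43 + 41*77)*(3941832/2483135) = (43 + 3157)*(3941832/2483135) = 3200*(3941832/2483135) = 2522772480/496627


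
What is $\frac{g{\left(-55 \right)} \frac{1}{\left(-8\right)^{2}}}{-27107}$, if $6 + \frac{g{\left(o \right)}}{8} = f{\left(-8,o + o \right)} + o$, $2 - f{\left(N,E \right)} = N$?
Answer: $\frac{51}{216856} \approx 0.00023518$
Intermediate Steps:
$f{\left(N,E \right)} = 2 - N$
$g{\left(o \right)} = 32 + 8 o$ ($g{\left(o \right)} = -48 + 8 \left(\left(2 - -8\right) + o\right) = -48 + 8 \left(\left(2 + 8\right) + o\right) = -48 + 8 \left(10 + o\right) = -48 + \left(80 + 8 o\right) = 32 + 8 o$)
$\frac{g{\left(-55 \right)} \frac{1}{\left(-8\right)^{2}}}{-27107} = \frac{\left(32 + 8 \left(-55\right)\right) \frac{1}{\left(-8\right)^{2}}}{-27107} = \frac{32 - 440}{64} \left(- \frac{1}{27107}\right) = \left(-408\right) \frac{1}{64} \left(- \frac{1}{27107}\right) = \left(- \frac{51}{8}\right) \left(- \frac{1}{27107}\right) = \frac{51}{216856}$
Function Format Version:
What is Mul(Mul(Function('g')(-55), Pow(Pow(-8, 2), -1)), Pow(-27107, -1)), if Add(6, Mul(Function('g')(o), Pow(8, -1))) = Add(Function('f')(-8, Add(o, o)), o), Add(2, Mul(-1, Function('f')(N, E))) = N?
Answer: Rational(51, 216856) ≈ 0.00023518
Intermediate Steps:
Function('f')(N, E) = Add(2, Mul(-1, N))
Function('g')(o) = Add(32, Mul(8, o)) (Function('g')(o) = Add(-48, Mul(8, Add(Add(2, Mul(-1, -8)), o))) = Add(-48, Mul(8, Add(Add(2, 8), o))) = Add(-48, Mul(8, Add(10, o))) = Add(-48, Add(80, Mul(8, o))) = Add(32, Mul(8, o)))
Mul(Mul(Function('g')(-55), Pow(Pow(-8, 2), -1)), Pow(-27107, -1)) = Mul(Mul(Add(32, Mul(8, -55)), Pow(Pow(-8, 2), -1)), Pow(-27107, -1)) = Mul(Mul(Add(32, -440), Pow(64, -1)), Rational(-1, 27107)) = Mul(Mul(-408, Rational(1, 64)), Rational(-1, 27107)) = Mul(Rational(-51, 8), Rational(-1, 27107)) = Rational(51, 216856)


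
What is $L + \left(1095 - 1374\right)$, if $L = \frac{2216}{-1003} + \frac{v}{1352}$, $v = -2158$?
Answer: $- \frac{14750005}{52156} \approx -282.81$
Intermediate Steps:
$L = - \frac{198481}{52156}$ ($L = \frac{2216}{-1003} - \frac{2158}{1352} = 2216 \left(- \frac{1}{1003}\right) - \frac{83}{52} = - \frac{2216}{1003} - \frac{83}{52} = - \frac{198481}{52156} \approx -3.8055$)
$L + \left(1095 - 1374\right) = - \frac{198481}{52156} + \left(1095 - 1374\right) = - \frac{198481}{52156} - 279 = - \frac{14750005}{52156}$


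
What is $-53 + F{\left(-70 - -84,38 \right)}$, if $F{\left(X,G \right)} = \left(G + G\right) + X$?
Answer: $37$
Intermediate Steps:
$F{\left(X,G \right)} = X + 2 G$ ($F{\left(X,G \right)} = 2 G + X = X + 2 G$)
$-53 + F{\left(-70 - -84,38 \right)} = -53 + \left(\left(-70 - -84\right) + 2 \cdot 38\right) = -53 + \left(\left(-70 + 84\right) + 76\right) = -53 + \left(14 + 76\right) = -53 + 90 = 37$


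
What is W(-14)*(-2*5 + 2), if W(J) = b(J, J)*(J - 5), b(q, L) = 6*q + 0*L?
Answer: -12768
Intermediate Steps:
b(q, L) = 6*q (b(q, L) = 6*q + 0 = 6*q)
W(J) = 6*J*(-5 + J) (W(J) = (6*J)*(J - 5) = (6*J)*(-5 + J) = 6*J*(-5 + J))
W(-14)*(-2*5 + 2) = (6*(-14)*(-5 - 14))*(-2*5 + 2) = (6*(-14)*(-19))*(-10 + 2) = 1596*(-8) = -12768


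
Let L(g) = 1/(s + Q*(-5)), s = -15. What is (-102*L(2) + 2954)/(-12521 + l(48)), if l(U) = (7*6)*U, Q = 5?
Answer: -59131/210100 ≈ -0.28144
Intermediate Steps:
l(U) = 42*U
L(g) = -1/40 (L(g) = 1/(-15 + 5*(-5)) = 1/(-15 - 25) = 1/(-40) = -1/40)
(-102*L(2) + 2954)/(-12521 + l(48)) = (-102*(-1/40) + 2954)/(-12521 + 42*48) = (51/20 + 2954)/(-12521 + 2016) = (59131/20)/(-10505) = (59131/20)*(-1/10505) = -59131/210100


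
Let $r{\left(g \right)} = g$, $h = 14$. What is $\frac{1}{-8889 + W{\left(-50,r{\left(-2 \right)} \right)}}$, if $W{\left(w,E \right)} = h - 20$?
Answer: $- \frac{1}{8895} \approx -0.00011242$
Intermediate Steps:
$W{\left(w,E \right)} = -6$ ($W{\left(w,E \right)} = 14 - 20 = -6$)
$\frac{1}{-8889 + W{\left(-50,r{\left(-2 \right)} \right)}} = \frac{1}{-8889 - 6} = \frac{1}{-8895} = - \frac{1}{8895}$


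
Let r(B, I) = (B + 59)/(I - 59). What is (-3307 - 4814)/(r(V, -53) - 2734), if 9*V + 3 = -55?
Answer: 8185968/2756345 ≈ 2.9699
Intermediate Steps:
V = -58/9 (V = -⅓ + (⅑)*(-55) = -⅓ - 55/9 = -58/9 ≈ -6.4444)
r(B, I) = (59 + B)/(-59 + I)
(-3307 - 4814)/(r(V, -53) - 2734) = (-3307 - 4814)/((59 - 58/9)/(-59 - 53) - 2734) = -8121/((473/9)/(-112) - 2734) = -8121/(-1/112*473/9 - 2734) = -8121/(-473/1008 - 2734) = -8121/(-2756345/1008) = -8121*(-1008/2756345) = 8185968/2756345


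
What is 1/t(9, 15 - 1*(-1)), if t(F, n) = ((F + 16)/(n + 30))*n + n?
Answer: 23/568 ≈ 0.040493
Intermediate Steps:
t(F, n) = n + n*(16 + F)/(30 + n) (t(F, n) = ((16 + F)/(30 + n))*n + n = n*(16 + F)/(30 + n) + n = n + n*(16 + F)/(30 + n))
1/t(9, 15 - 1*(-1)) = 1/((15 - 1*(-1))*(46 + 9 + (15 - 1*(-1)))/(30 + (15 - 1*(-1)))) = 1/((15 + 1)*(46 + 9 + (15 + 1))/(30 + (15 + 1))) = 1/(16*(46 + 9 + 16)/(30 + 16)) = 1/(16*71/46) = 1/(16*(1/46)*71) = 1/(568/23) = 23/568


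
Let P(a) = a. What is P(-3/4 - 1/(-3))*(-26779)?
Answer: 133895/12 ≈ 11158.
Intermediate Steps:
P(-3/4 - 1/(-3))*(-26779) = (-3/4 - 1/(-3))*(-26779) = (-3*1/4 - 1*(-1/3))*(-26779) = (-3/4 + 1/3)*(-26779) = -5/12*(-26779) = 133895/12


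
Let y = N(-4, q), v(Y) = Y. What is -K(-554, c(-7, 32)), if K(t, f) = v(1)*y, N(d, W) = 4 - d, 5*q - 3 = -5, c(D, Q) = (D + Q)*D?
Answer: -8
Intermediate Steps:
c(D, Q) = D*(D + Q)
q = -2/5 (q = 3/5 + (1/5)*(-5) = 3/5 - 1 = -2/5 ≈ -0.40000)
y = 8 (y = 4 - 1*(-4) = 4 + 4 = 8)
K(t, f) = 8 (K(t, f) = 1*8 = 8)
-K(-554, c(-7, 32)) = -1*8 = -8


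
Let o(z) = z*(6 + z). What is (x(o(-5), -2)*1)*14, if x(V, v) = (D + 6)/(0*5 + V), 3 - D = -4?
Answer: -182/5 ≈ -36.400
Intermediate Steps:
D = 7 (D = 3 - 1*(-4) = 3 + 4 = 7)
x(V, v) = 13/V (x(V, v) = (7 + 6)/(0*5 + V) = 13/(0 + V) = 13/V)
(x(o(-5), -2)*1)*14 = ((13/((-5*(6 - 5))))*1)*14 = ((13/((-5*1)))*1)*14 = ((13/(-5))*1)*14 = ((13*(-⅕))*1)*14 = -13/5*1*14 = -13/5*14 = -182/5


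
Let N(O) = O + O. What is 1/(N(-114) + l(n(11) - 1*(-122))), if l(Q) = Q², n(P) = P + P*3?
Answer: 1/27328 ≈ 3.6592e-5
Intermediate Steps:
n(P) = 4*P (n(P) = P + 3*P = 4*P)
N(O) = 2*O
1/(N(-114) + l(n(11) - 1*(-122))) = 1/(2*(-114) + (4*11 - 1*(-122))²) = 1/(-228 + (44 + 122)²) = 1/(-228 + 166²) = 1/(-228 + 27556) = 1/27328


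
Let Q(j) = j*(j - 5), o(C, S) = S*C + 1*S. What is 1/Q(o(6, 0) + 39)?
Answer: 1/1326 ≈ 0.00075415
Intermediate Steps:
o(C, S) = S + C*S (o(C, S) = C*S + S = S + C*S)
Q(j) = j*(-5 + j)
1/Q(o(6, 0) + 39) = 1/((0*(1 + 6) + 39)*(-5 + (0*(1 + 6) + 39))) = 1/((0*7 + 39)*(-5 + (0*7 + 39))) = 1/((0 + 39)*(-5 + (0 + 39))) = 1/(39*(-5 + 39)) = 1/(39*34) = 1/1326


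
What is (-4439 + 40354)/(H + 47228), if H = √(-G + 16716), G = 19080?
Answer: 424048405/557621587 - 35915*I*√591/1115243174 ≈ 0.76046 - 0.00078289*I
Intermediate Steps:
H = 2*I*√591 (H = √(-1*19080 + 16716) = √(-19080 + 16716) = √(-2364) = 2*I*√591 ≈ 48.621*I)
(-4439 + 40354)/(H + 47228) = (-4439 + 40354)/(2*I*√591 + 47228) = 35915/(47228 + 2*I*√591)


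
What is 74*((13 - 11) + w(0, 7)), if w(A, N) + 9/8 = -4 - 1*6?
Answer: -2701/4 ≈ -675.25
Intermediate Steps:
w(A, N) = -89/8 (w(A, N) = -9/8 + (-4 - 1*6) = -9/8 + (-4 - 6) = -9/8 - 10 = -89/8)
74*((13 - 11) + w(0, 7)) = 74*((13 - 11) - 89/8) = 74*(2 - 89/8) = 74*(-73/8) = -2701/4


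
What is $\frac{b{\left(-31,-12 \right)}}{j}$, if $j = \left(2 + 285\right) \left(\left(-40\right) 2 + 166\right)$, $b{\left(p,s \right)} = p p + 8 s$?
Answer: $\frac{865}{24682} \approx 0.035046$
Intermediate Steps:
$b{\left(p,s \right)} = p^{2} + 8 s$
$j = 24682$ ($j = 287 \left(-80 + 166\right) = 287 \cdot 86 = 24682$)
$\frac{b{\left(-31,-12 \right)}}{j} = \frac{\left(-31\right)^{2} + 8 \left(-12\right)}{24682} = \left(961 - 96\right) \frac{1}{24682} = 865 \cdot \frac{1}{24682} = \frac{865}{24682}$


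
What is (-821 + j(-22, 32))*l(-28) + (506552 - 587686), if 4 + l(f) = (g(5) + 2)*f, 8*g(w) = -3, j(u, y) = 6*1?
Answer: -81583/2 ≈ -40792.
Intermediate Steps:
j(u, y) = 6
g(w) = -3/8 (g(w) = (1/8)*(-3) = -3/8)
l(f) = -4 + 13*f/8 (l(f) = -4 + (-3/8 + 2)*f = -4 + 13*f/8)
(-821 + j(-22, 32))*l(-28) + (506552 - 587686) = (-821 + 6)*(-4 + (13/8)*(-28)) + (506552 - 587686) = -815*(-4 - 91/2) - 81134 = -815*(-99/2) - 81134 = 80685/2 - 81134 = -81583/2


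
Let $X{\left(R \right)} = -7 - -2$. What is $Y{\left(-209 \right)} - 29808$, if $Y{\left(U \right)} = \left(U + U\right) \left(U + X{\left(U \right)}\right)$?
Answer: $59644$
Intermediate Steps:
$X{\left(R \right)} = -5$ ($X{\left(R \right)} = -7 + 2 = -5$)
$Y{\left(U \right)} = 2 U \left(-5 + U\right)$ ($Y{\left(U \right)} = \left(U + U\right) \left(U - 5\right) = 2 U \left(-5 + U\right)$)
$Y{\left(-209 \right)} - 29808 = 2 \left(-209\right) \left(-5 - 209\right) - 29808 = 2 \left(-209\right) \left(-214\right) - 29808 = 89452 - 29808 = 59644$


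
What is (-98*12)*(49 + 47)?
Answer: -112896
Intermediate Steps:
(-98*12)*(49 + 47) = -1176*96 = -112896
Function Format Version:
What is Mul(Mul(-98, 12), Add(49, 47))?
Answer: -112896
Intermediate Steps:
Mul(Mul(-98, 12), Add(49, 47)) = Mul(-1176, 96) = -112896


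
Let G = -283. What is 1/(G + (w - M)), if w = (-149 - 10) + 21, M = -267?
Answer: -1/154 ≈ -0.0064935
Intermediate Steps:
w = -138 (w = -159 + 21 = -138)
1/(G + (w - M)) = 1/(-283 + (-138 - 1*(-267))) = 1/(-283 + (-138 + 267)) = 1/(-283 + 129) = 1/(-154) = -1/154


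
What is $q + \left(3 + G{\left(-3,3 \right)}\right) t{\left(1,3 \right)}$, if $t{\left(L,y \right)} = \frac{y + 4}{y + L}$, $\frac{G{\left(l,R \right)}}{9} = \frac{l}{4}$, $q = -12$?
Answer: $- \frac{297}{16} \approx -18.563$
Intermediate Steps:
$G{\left(l,R \right)} = \frac{9 l}{4}$ ($G{\left(l,R \right)} = 9 \frac{l}{4} = \frac{9 l}{4}$)
$t{\left(L,y \right)} = \frac{4 + y}{L + y}$
$q + \left(3 + G{\left(-3,3 \right)}\right) t{\left(1,3 \right)} = -12 + \left(3 + \frac{9}{4} \left(-3\right)\right) \frac{4 + 3}{1 + 3} = -12 + \left(3 - \frac{27}{4}\right) \frac{1}{4} \cdot 7 = -12 - \frac{15 \cdot \frac{1}{4} \cdot 7}{4} = -12 - \frac{105}{16} = - \frac{297}{16}$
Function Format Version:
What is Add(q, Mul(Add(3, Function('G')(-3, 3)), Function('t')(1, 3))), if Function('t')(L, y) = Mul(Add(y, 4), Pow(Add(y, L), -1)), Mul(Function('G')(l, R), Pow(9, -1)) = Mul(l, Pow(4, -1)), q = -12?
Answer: Rational(-297, 16) ≈ -18.563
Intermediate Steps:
Function('G')(l, R) = Mul(Rational(9, 4), l) (Function('G')(l, R) = Mul(9, Mul(l, Pow(4, -1))) = Mul(9, Mul(l, Rational(1, 4))) = Mul(9, Mul(Rational(1, 4), l)) = Mul(Rational(9, 4), l))
Function('t')(L, y) = Mul(Pow(Add(L, y), -1), Add(4, y)) (Function('t')(L, y) = Mul(Add(4, y), Pow(Add(L, y), -1)) = Mul(Pow(Add(L, y), -1), Add(4, y)))
Add(q, Mul(Add(3, Function('G')(-3, 3)), Function('t')(1, 3))) = Add(-12, Mul(Add(3, Mul(Rational(9, 4), -3)), Mul(Pow(Add(1, 3), -1), Add(4, 3)))) = Add(-12, Mul(Add(3, Rational(-27, 4)), Mul(Pow(4, -1), 7))) = Add(-12, Mul(Rational(-15, 4), Mul(Rational(1, 4), 7))) = Add(-12, Mul(Rational(-15, 4), Rational(7, 4))) = Add(-12, Rational(-105, 16)) = Rational(-297, 16)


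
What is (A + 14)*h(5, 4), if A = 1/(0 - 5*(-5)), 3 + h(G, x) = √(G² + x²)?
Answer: -1053/25 + 351*√41/25 ≈ 47.780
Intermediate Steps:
h(G, x) = -3 + √(G² + x²)
A = 1/25 (A = 1/(0 + 25) = 1/25 ≈ 0.040000)
(A + 14)*h(5, 4) = (1/25 + 14)*(-3 + √(5² + 4²)) = 351*(-3 + √(25 + 16))/25 = 351*(-3 + √41)/25 = -1053/25 + 351*√41/25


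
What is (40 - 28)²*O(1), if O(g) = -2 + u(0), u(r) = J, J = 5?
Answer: 432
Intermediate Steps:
u(r) = 5
O(g) = 3 (O(g) = -2 + 5 = 3)
(40 - 28)²*O(1) = (40 - 28)²*3 = 12²*3 = 144*3 = 432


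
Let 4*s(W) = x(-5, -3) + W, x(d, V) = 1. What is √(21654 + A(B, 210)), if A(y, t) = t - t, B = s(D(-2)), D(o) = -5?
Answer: 3*√2406 ≈ 147.15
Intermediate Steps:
s(W) = ¼ + W/4 (s(W) = (1 + W)/4 = ¼ + W/4)
B = -1 (B = ¼ + (¼)*(-5) = ¼ - 5/4 = -1)
A(y, t) = 0
√(21654 + A(B, 210)) = √(21654 + 0) = √21654 = 3*√2406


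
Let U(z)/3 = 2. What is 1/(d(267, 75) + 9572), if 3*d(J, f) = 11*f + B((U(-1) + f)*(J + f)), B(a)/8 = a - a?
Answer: 1/9847 ≈ 0.00010155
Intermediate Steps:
U(z) = 6 (U(z) = 3*2 = 6)
B(a) = 0 (B(a) = 8*(a - a) = 8*0 = 0)
d(J, f) = 11*f/3 (d(J, f) = (11*f + 0)/3 = (11*f)/3 = 11*f/3)
1/(d(267, 75) + 9572) = 1/((11/3)*75 + 9572) = 1/(275 + 9572) = 1/9847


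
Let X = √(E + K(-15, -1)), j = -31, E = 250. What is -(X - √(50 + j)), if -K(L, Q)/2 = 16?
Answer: √19 - √218 ≈ -10.406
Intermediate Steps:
K(L, Q) = -32 (K(L, Q) = -2*16 = -32)
X = √218 (X = √(250 - 32) = √218 ≈ 14.765)
-(X - √(50 + j)) = -(√218 - √(50 - 31)) = -(√218 - √19) = √19 - √218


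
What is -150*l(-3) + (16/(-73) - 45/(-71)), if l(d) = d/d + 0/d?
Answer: -775301/5183 ≈ -149.59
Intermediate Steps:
l(d) = 1 (l(d) = 1 + 0 = 1)
-150*l(-3) + (16/(-73) - 45/(-71)) = -150*1 + (16/(-73) - 45/(-71)) = -150 + (16*(-1/73) - 45*(-1/71)) = -150 + (-16/73 + 45/71) = -150 + 2149/5183 = -775301/5183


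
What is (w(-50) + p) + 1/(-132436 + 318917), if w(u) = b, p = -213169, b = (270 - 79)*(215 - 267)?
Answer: -41604097580/186481 ≈ -2.2310e+5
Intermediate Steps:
b = -9932 (b = 191*(-52) = -9932)
w(u) = -9932
(w(-50) + p) + 1/(-132436 + 318917) = (-9932 - 213169) + 1/(-132436 + 318917) = -223101 + 1/186481 = -41604097580/186481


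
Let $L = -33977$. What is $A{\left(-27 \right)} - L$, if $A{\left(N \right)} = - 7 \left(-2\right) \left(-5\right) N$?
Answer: $35867$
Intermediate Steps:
$A{\left(N \right)} = - 70 N$ ($A{\left(N \right)} = - 7 \cdot 10 N = - 70 N$)
$A{\left(-27 \right)} - L = \left(-70\right) \left(-27\right) - -33977 = 1890 + 33977 = 35867$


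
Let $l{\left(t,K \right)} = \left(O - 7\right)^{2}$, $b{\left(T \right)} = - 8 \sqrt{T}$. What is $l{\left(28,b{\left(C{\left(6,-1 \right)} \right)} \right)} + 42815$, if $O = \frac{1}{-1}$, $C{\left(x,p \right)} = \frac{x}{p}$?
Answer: $42879$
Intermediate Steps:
$O = -1$
$l{\left(t,K \right)} = 64$ ($l{\left(t,K \right)} = \left(-1 - 7\right)^{2} = \left(-8\right)^{2} = 64$)
$l{\left(28,b{\left(C{\left(6,-1 \right)} \right)} \right)} + 42815 = 64 + 42815 = 42879$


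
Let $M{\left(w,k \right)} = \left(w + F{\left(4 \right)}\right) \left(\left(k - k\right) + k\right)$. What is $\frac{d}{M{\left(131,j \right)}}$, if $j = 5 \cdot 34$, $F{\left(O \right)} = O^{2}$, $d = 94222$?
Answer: $\frac{47111}{12495} \approx 3.7704$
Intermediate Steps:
$j = 170$
$M{\left(w,k \right)} = k \left(16 + w\right)$ ($M{\left(w,k \right)} = \left(w + 4^{2}\right) \left(\left(k - k\right) + k\right) = \left(w + 16\right) \left(0 + k\right) = \left(16 + w\right) k = k \left(16 + w\right)$)
$\frac{d}{M{\left(131,j \right)}} = \frac{94222}{170 \left(16 + 131\right)} = \frac{94222}{170 \cdot 147} = \frac{94222}{24990} = 94222 \cdot \frac{1}{24990} = \frac{47111}{12495}$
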